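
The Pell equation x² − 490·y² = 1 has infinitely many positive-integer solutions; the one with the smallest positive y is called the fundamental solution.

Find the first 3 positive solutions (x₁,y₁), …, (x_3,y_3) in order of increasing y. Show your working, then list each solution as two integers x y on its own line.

1039681 46968
2161873163521 97663474416
4495316905044313921 203077717488555624

√490 → a₀=22, period (7,2,1,4,4,4,1,2,7,44); ℓ=10 even so k=9
i=0: a=22 ⇒ p=22, q=1
i=1: a=7 ⇒ p=155, q=7
i=2: a=2 ⇒ p=332, q=15
i=3: a=1 ⇒ p=487, q=22
i=4: a=4 ⇒ p=2280, q=103
i=5: a=4 ⇒ p=9607, q=434
i=6: a=4 ⇒ p=40708, q=1839
i=7: a=1 ⇒ p=50315, q=2273
i=8: a=2 ⇒ p=141338, q=6385
i=9: a=7 ⇒ p=1039681, q=46968
(x₁, y₁) = (1039681, 46968);  1039681² − 490·46968² = 1 ✓
n=2: (1039681,46968)∘(1039681,46968) = (1039681·1039681+490·46968·46968, 1039681·46968+46968·1039681) = (2161873163521,97663474416)
n=3: (2161873163521,97663474416)∘(1039681,46968) = (1039681·2161873163521+490·46968·97663474416, 1039681·97663474416+46968·2161873163521) = (4495316905044313921,203077717488555624)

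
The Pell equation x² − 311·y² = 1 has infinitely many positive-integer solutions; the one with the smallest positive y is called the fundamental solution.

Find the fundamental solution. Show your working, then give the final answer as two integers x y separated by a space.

√311 → a₀=17, period (1,1,1,2,1,…,1,1,34); ℓ=16 even so k=15
i=0: a=17 ⇒ p=17, q=1
i=1: a=1 ⇒ p=18, q=1
i=2: a=1 ⇒ p=35, q=2
…
i=4: a=2 ⇒ p=141, q=8
i=5: a=1 ⇒ p=194, q=11
i=6: a=6 ⇒ p=1305, q=74
i=7: a=3 ⇒ p=4109, q=233
i=8: a=17 ⇒ p=71158, q=4035
i=9: a=3 ⇒ p=217583, q=12338
i=10: a=6 ⇒ p=1376656, q=78063
i=11: a=1 ⇒ p=1594239, q=90401
…
i=13: a=1 ⇒ p=6159373, q=349266
i=14: a=1 ⇒ p=10724507, q=608131
i=15: a=1 ⇒ p=16883880, q=957397
fundamental: x₁=16883880, y₁=957397  (since 285065403854400 − 311·916609015609 = 1)

16883880 957397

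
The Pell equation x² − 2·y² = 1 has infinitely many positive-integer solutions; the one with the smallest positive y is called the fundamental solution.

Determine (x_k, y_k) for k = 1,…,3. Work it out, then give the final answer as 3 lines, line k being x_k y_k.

3 2
17 12
99 70

√2 = [1; 2, …], period ℓ=1 (odd) → k=1
step 0: (1, 1)  from 1·(1,0) + (0,1)
step 1: (3, 2)  from 2·(1,1) + (1,0)
(x₁, y₁) = (3, 2);  3² − 2·2² = 1 ✓
k=2:  x_2 = 3·3+2·2·2 = 17,  y_2 = 3·2+2·3 = 12
k=3:  x_3 = 3·17+2·2·12 = 99,  y_3 = 3·12+2·17 = 70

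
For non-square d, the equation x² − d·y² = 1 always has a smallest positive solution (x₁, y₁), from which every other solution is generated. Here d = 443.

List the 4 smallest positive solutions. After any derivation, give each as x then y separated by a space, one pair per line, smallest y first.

442 21
390727 18564
345402226 16410555
305335177057 14506912056

d=443: √d = [21; 21,42] (ℓ=2, even), read p_1/q_1
a_0=21:  p_0=21·1+0=21,  q_0=21·0+1=1
a_1=21:  p_1=21·21+1=442,  q_1=21·1+0=21
→ (442, 21).  Check: 442²=195364, 443·21²=195363, difference 1.
(x_2, y_2) = (442·442 + 443·21·21, 442·21 + 21·442) = (390727, 18564)
(x_3, y_3) = (442·390727 + 443·21·18564, 442·18564 + 21·390727) = (345402226, 16410555)
(x_4, y_4) = (442·345402226 + 443·21·16410555, 442·16410555 + 21·345402226) = (305335177057, 14506912056)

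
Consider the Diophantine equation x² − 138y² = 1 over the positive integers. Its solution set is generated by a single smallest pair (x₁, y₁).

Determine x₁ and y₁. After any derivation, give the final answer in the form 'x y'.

47 4

d=138: √d = [11; 1,2,1,22] (ℓ=4, even), read p_3/q_3
step 0: (11, 1)  from 11·(1,0) + (0,1)
step 1: (12, 1)  from 1·(11,1) + (1,0)
step 2: (35, 3)  from 2·(12,1) + (11,1)
step 3: (47, 4)  from 1·(35,3) + (12,1)
fundamental: x₁=47, y₁=4  (since 2209 − 138·16 = 1)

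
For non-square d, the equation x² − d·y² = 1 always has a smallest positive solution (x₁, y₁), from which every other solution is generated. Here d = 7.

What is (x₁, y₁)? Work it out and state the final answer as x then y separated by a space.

√7 → a₀=2, period (1,1,1,4); ℓ=4 even so k=3
a_0=2:  p_0=2·1+0=2,  q_0=2·0+1=1
a_1=1:  p_1=1·2+1=3,  q_1=1·1+0=1
a_2=1:  p_2=1·3+2=5,  q_2=1·1+1=2
a_3=1:  p_3=1·5+3=8,  q_3=1·2+1=3
→ (8, 3).  Check: 8²=64, 7·3²=63, difference 1.

8 3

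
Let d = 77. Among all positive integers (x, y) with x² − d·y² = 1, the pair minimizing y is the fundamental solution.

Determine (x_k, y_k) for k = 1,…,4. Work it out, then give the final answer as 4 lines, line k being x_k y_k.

351 40
246401 28080
172973151 19712120
121426905601 13837880160

√77 = [8; 1,3,2,3,1,16, …], period ℓ=6 (even) → k=5
step 0: (8, 1)  from 8·(1,0) + (0,1)
…
step 2: (35, 4)  from 3·(9,1) + (8,1)
step 3: (79, 9)  from 2·(35,4) + (9,1)
step 4: (272, 31)  from 3·(79,9) + (35,4)
step 5: (351, 40)  from 1·(272,31) + (79,9)
→ (351, 40).  Check: 351²=123201, 77·40²=123200, difference 1.
n=2: (351,40)∘(351,40) = (351·351+77·40·40, 351·40+40·351) = (246401,28080)
n=3: (246401,28080)∘(351,40) = (351·246401+77·40·28080, 351·28080+40·246401) = (172973151,19712120)
n=4: (172973151,19712120)∘(351,40) = (351·172973151+77·40·19712120, 351·19712120+40·172973151) = (121426905601,13837880160)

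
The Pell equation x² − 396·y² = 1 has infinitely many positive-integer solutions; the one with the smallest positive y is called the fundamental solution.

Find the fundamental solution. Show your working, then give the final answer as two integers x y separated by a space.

199 10

√396 → a₀=19, period (1,8,1,38); ℓ=4 even so k=3
step 0: (19, 1)  from 19·(1,0) + (0,1)
…
step 2: (179, 9)  from 8·(20,1) + (19,1)
step 3: (199, 10)  from 1·(179,9) + (20,1)
fundamental: x₁=199, y₁=10  (since 39601 − 396·100 = 1)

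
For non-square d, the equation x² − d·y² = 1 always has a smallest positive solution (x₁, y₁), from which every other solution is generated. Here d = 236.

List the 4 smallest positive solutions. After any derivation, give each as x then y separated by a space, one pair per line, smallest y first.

561799 36570
631236232801 41089978860
709255768702176199 46168618067101710
796918363201596536611201 51874966922918257173720

√236 = [15; 2,1,3,5,1,6,1,5,3,1,2,30, …], period ℓ=12 (even) → k=11
a_0=15:  p_0=15·1+0=15,  q_0=15·0+1=1
a_1=2:  p_1=2·15+1=31,  q_1=2·1+0=2
a_2=1:  p_2=1·31+15=46,  q_2=1·2+1=3
a_3=3:  p_3=3·46+31=169,  q_3=3·3+2=11
…
a_6=6:  p_6=6·1060+891=7251,  q_6=6·69+58=472
…
a_9=3:  p_9=3·48806+8311=154729,  q_9=3·3177+541=10072
a_10=1:  p_10=1·154729+48806=203535,  q_10=1·10072+3177=13249
a_11=2:  p_11=2·203535+154729=561799,  q_11=2·13249+10072=36570
fundamental: x₁=561799, y₁=36570  (since 315618116401 − 236·1337364900 = 1)
n=2: (561799,36570)∘(561799,36570) = (561799·561799+236·36570·36570, 561799·36570+36570·561799) = (631236232801,41089978860)
n=3: (631236232801,41089978860)∘(561799,36570) = (561799·631236232801+236·36570·41089978860, 561799·41089978860+36570·631236232801) = (709255768702176199,46168618067101710)
n=4: (709255768702176199,46168618067101710)∘(561799,36570) = (561799·709255768702176199+236·36570·46168618067101710, 561799·46168618067101710+36570·709255768702176199) = (796918363201596536611201,51874966922918257173720)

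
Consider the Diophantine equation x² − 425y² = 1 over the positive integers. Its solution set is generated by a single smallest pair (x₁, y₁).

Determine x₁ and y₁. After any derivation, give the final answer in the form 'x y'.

143649 6968

d=425: √d = [20; 1,1,1,1,1,1,40] (ℓ=7, odd), read p_13/q_13
i=0: a=20 ⇒ p=20, q=1
i=1: a=1 ⇒ p=21, q=1
i=2: a=1 ⇒ p=41, q=2
i=3: a=1 ⇒ p=62, q=3
i=4: a=1 ⇒ p=103, q=5
i=5: a=1 ⇒ p=165, q=8
…
i=8: a=1 ⇒ p=11153, q=541
i=9: a=1 ⇒ p=22038, q=1069
i=10: a=1 ⇒ p=33191, q=1610
i=11: a=1 ⇒ p=55229, q=2679
i=12: a=1 ⇒ p=88420, q=4289
i=13: a=1 ⇒ p=143649, q=6968
→ (143649, 6968).  Check: 143649²=20635035201, 425·6968²=20635035200, difference 1.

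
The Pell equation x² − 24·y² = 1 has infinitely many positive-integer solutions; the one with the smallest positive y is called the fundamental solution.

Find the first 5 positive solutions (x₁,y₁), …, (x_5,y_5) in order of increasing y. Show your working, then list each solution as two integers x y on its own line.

5 1
49 10
485 99
4801 980
47525 9701

√24 = [4; 1,8, …], period ℓ=2 (even) → k=1
step 0: (4, 1)  from 4·(1,0) + (0,1)
step 1: (5, 1)  from 1·(4,1) + (1,0)
fundamental: x₁=5, y₁=1  (since 25 − 24·1 = 1)
k=2:  x_2 = 5·5+24·1·1 = 49,  y_2 = 5·1+1·5 = 10
k=3:  x_3 = 5·49+24·1·10 = 485,  y_3 = 5·10+1·49 = 99
k=4:  x_4 = 5·485+24·1·99 = 4801,  y_4 = 5·99+1·485 = 980
k=5:  x_5 = 5·4801+24·1·980 = 47525,  y_5 = 5·980+1·4801 = 9701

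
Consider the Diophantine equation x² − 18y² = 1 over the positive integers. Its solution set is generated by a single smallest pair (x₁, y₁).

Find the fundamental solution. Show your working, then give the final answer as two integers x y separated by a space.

√18 → a₀=4, period (4,8); ℓ=2 even so k=1
k=0  a_k=4  p_k/q_k = 4/1
k=1  a_k=4  p_k/q_k = 17/4
→ (17, 4).  Check: 17²=289, 18·4²=288, difference 1.

17 4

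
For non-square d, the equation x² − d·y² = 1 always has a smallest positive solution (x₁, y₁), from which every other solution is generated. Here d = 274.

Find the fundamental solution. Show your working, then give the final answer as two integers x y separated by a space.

√274 → a₀=16, period (1,1,4,4,1,1,32); ℓ=7 odd so k=13
k=0  a_k=16  p_k/q_k = 16/1
…
k=4  a_k=4  p_k/q_k = 629/38
…
k=8  a_k=1  p_k/q_k = 47209/2852
k=9  a_k=1  p_k/q_k = 93011/5619
k=10  a_k=4  p_k/q_k = 419253/25328
…
k=12  a_k=1  p_k/q_k = 2189276/132259
k=13  a_k=1  p_k/q_k = 3959299/239190
→ (3959299, 239190).  Check: 3959299²=15676048571401, 274·239190²=15676048571400, difference 1.

3959299 239190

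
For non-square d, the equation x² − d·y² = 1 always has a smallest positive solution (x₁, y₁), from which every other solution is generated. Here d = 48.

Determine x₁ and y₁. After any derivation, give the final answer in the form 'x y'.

7 1

√48 = [6; 1,12, …], period ℓ=2 (even) → k=1
a_0=6:  p_0=6·1+0=6,  q_0=6·0+1=1
a_1=1:  p_1=1·6+1=7,  q_1=1·1+0=1
(x₁, y₁) = (7, 1);  7² − 48·1² = 1 ✓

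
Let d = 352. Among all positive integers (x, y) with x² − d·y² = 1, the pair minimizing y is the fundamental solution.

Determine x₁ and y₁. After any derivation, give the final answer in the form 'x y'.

[18; 1,3,5,9,5,3,1,36] for √352; ℓ=8 ⇒ convergent index 7
step 0: (18, 1)  from 18·(1,0) + (0,1)
step 1: (19, 1)  from 1·(18,1) + (1,0)
…
step 6: (59118, 3151)  from 3·(18499,986) + (3621,193)
step 7: (77617, 4137)  from 1·(59118,3151) + (18499,986)
→ (77617, 4137).  Check: 77617²=6024398689, 352·4137²=6024398688, difference 1.

77617 4137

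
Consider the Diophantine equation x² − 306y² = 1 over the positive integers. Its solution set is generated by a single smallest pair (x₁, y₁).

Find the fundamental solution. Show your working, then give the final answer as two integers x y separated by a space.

√306 → a₀=17, period (2,34); ℓ=2 even so k=1
step 0: (17, 1)  from 17·(1,0) + (0,1)
step 1: (35, 2)  from 2·(17,1) + (1,0)
→ (35, 2).  Check: 35²=1225, 306·2²=1224, difference 1.

35 2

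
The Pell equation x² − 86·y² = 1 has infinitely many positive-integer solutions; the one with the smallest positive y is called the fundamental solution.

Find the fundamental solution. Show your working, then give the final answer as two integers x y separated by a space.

√86 → a₀=9, period (3,1,1,1,8,1,1,1,3,18); ℓ=10 even so k=9
step 0: (9, 1)  from 9·(1,0) + (0,1)
…
step 6: (983, 106)  from 1·(881,95) + (102,11)
…
step 8: (2847, 307)  from 1·(1864,201) + (983,106)
step 9: (10405, 1122)  from 3·(2847,307) + (1864,201)
→ (10405, 1122).  Check: 10405²=108264025, 86·1122²=108264024, difference 1.

10405 1122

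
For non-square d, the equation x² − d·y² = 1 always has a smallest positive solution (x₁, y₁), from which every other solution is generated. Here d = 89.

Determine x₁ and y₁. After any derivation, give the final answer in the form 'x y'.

500001 53000

√89 → a₀=9, period (2,3,3,2,18); ℓ=5 odd so k=9
i=0: a=9 ⇒ p=9, q=1
i=1: a=2 ⇒ p=19, q=2
…
i=3: a=3 ⇒ p=217, q=23
i=4: a=2 ⇒ p=500, q=53
…
i=7: a=3 ⇒ p=66019, q=6998
i=8: a=3 ⇒ p=216991, q=23001
i=9: a=2 ⇒ p=500001, q=53000
fundamental: x₁=500001, y₁=53000  (since 250001000001 − 89·2809000000 = 1)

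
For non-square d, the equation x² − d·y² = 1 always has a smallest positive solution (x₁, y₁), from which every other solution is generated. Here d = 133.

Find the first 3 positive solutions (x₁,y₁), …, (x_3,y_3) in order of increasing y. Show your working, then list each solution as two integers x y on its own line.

d=133: √d = [11; 1,1,7,5,1,…,1,1,22] (ℓ=16, even), read p_15/q_15
step 0: (11, 1)  from 11·(1,0) + (0,1)
…
step 3: (173, 15)  from 7·(23,2) + (12,1)
…
step 5: (1061, 92)  from 1·(888,77) + (173,15)
…
step 7: (3010, 261)  from 1·(1949,169) + (1061,92)
step 8: (7969, 691)  from 2·(3010,261) + (1949,169)
…
step 10: (18948, 1643)  from 1·(10979,952) + (7969,691)
step 11: (29927, 2595)  from 1·(18948,1643) + (10979,952)
…
step 13: (1210008, 104921)  from 7·(168583,14618) + (29927,2595)
step 14: (1378591, 119539)  from 1·(1210008,104921) + (168583,14618)
step 15: (2588599, 224460)  from 1·(1378591,119539) + (1210008,104921)
fundamental: x₁=2588599, y₁=224460  (since 6700844782801 − 133·50382291600 = 1)
n=2: (2588599,224460)∘(2588599,224460) = (2588599·2588599+133·224460·224460, 2588599·224460+224460·2588599) = (13401689565601,1162073863080)
n=3: (13401689565601,1162073863080)∘(2588599,224460) = (2588599·13401689565601+133·224460·1162073863080, 2588599·1162073863080+224460·13401689565601) = (69383200415647777399,6016286479789825380)

2588599 224460
13401689565601 1162073863080
69383200415647777399 6016286479789825380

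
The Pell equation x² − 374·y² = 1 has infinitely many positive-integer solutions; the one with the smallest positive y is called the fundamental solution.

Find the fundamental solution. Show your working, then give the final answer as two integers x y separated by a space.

√374 = [19; 2,1,18,1,2,38, …], period ℓ=6 (even) → k=5
i=0: a=19 ⇒ p=19, q=1
i=1: a=2 ⇒ p=39, q=2
i=2: a=1 ⇒ p=58, q=3
i=3: a=18 ⇒ p=1083, q=56
i=4: a=1 ⇒ p=1141, q=59
i=5: a=2 ⇒ p=3365, q=174
→ (3365, 174).  Check: 3365²=11323225, 374·174²=11323224, difference 1.

3365 174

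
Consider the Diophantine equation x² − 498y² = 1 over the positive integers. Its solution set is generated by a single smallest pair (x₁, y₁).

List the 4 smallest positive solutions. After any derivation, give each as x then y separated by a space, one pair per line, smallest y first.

179777 8056
64639539457 2896567024
23241404969742401 1041472259739240
8356540122426119709697 374465516875386131936

[22; 3,6,22,6,3,44] for √498; ℓ=6 ⇒ convergent index 5
step 0: (22, 1)  from 22·(1,0) + (0,1)
step 1: (67, 3)  from 3·(22,1) + (1,0)
step 2: (424, 19)  from 6·(67,3) + (22,1)
step 3: (9395, 421)  from 22·(424,19) + (67,3)
step 4: (56794, 2545)  from 6·(9395,421) + (424,19)
step 5: (179777, 8056)  from 3·(56794,2545) + (9395,421)
(x₁, y₁) = (179777, 8056);  179777² − 498·8056² = 1 ✓
k=2:  x_2 = 179777·179777+498·8056·8056 = 64639539457,  y_2 = 179777·8056+8056·179777 = 2896567024
k=3:  x_3 = 179777·64639539457+498·8056·2896567024 = 23241404969742401,  y_3 = 179777·2896567024+8056·64639539457 = 1041472259739240
k=4:  x_4 = 179777·23241404969742401+498·8056·1041472259739240 = 8356540122426119709697,  y_4 = 179777·1041472259739240+8056·23241404969742401 = 374465516875386131936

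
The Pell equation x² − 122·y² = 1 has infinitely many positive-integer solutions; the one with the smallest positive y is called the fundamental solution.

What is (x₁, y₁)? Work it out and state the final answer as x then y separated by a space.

d=122: √d = [11; 22] (ℓ=1, odd), read p_1/q_1
a_0=11:  p_0=11·1+0=11,  q_0=11·0+1=1
a_1=22:  p_1=22·11+1=243,  q_1=22·1+0=22
→ (243, 22).  Check: 243²=59049, 122·22²=59048, difference 1.

243 22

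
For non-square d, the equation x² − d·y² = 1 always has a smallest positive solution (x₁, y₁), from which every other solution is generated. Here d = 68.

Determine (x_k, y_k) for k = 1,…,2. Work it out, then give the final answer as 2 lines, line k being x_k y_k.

d=68: √d = [8; 4,16] (ℓ=2, even), read p_1/q_1
a_0=8:  p_0=8·1+0=8,  q_0=8·0+1=1
a_1=4:  p_1=4·8+1=33,  q_1=4·1+0=4
→ (33, 4).  Check: 33²=1089, 68·4²=1088, difference 1.
k=2:  x_2 = 33·33+68·4·4 = 2177,  y_2 = 33·4+4·33 = 264

33 4
2177 264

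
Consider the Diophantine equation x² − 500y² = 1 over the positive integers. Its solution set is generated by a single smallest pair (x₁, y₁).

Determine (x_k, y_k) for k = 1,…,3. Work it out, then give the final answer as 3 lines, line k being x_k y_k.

930249 41602
1730726404001 77400437796
3220013013190122249 144003359718540806

[22; 2,1,3,2,1,…,1,2,44] for √500; ℓ=14 ⇒ convergent index 13
a_0=22:  p_0=22·1+0=22,  q_0=22·0+1=1
…
a_2=1:  p_2=1·45+22=67,  q_2=1·2+1=3
a_3=3:  p_3=3·67+45=246,  q_3=3·3+2=11
…
a_5=1:  p_5=1·559+246=805,  q_5=1·25+11=36
a_6=1:  p_6=1·805+559=1364,  q_6=1·36+25=61
a_7=10:  p_7=10·1364+805=14445,  q_7=10·61+36=646
…
a_9=1:  p_9=1·15809+14445=30254,  q_9=1·707+646=1353
…
a_12=1:  p_12=1·259205+76317=335522,  q_12=1·11592+3413=15005
a_13=2:  p_13=2·335522+259205=930249,  q_13=2·15005+11592=41602
→ (930249, 41602).  Check: 930249²=865363202001, 500·41602²=865363202000, difference 1.
(x_2, y_2) = (930249·930249 + 500·41602·41602, 930249·41602 + 41602·930249) = (1730726404001, 77400437796)
(x_3, y_3) = (930249·1730726404001 + 500·41602·77400437796, 930249·77400437796 + 41602·1730726404001) = (3220013013190122249, 144003359718540806)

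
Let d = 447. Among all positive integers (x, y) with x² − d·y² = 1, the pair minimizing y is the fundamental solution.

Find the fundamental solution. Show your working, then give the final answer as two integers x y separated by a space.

d=447: √d = [21; 7,42] (ℓ=2, even), read p_1/q_1
i=0: a=21 ⇒ p=21, q=1
i=1: a=7 ⇒ p=148, q=7
→ (148, 7).  Check: 148²=21904, 447·7²=21903, difference 1.

148 7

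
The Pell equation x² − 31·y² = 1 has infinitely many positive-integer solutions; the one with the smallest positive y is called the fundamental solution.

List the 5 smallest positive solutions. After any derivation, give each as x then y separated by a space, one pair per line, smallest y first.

1520 273
4620799 829920
14047227440 2522956527
42703566796801 7669787012160
129818829015047600 23316149994009873

[5; 1,1,3,5,3,1,1,10] for √31; ℓ=8 ⇒ convergent index 7
k=0  a_k=5  p_k/q_k = 5/1
…
k=2  a_k=1  p_k/q_k = 11/2
…
k=6  a_k=1  p_k/q_k = 863/155
k=7  a_k=1  p_k/q_k = 1520/273
(x₁, y₁) = (1520, 273);  1520² − 31·273² = 1 ✓
k=2:  x_2 = 1520·1520+31·273·273 = 4620799,  y_2 = 1520·273+273·1520 = 829920
k=3:  x_3 = 1520·4620799+31·273·829920 = 14047227440,  y_3 = 1520·829920+273·4620799 = 2522956527
k=4:  x_4 = 1520·14047227440+31·273·2522956527 = 42703566796801,  y_4 = 1520·2522956527+273·14047227440 = 7669787012160
k=5:  x_5 = 1520·42703566796801+31·273·7669787012160 = 129818829015047600,  y_5 = 1520·7669787012160+273·42703566796801 = 23316149994009873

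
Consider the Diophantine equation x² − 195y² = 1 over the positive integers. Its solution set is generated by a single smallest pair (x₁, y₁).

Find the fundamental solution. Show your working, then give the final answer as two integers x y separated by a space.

14 1

√195 → a₀=13, period (1,26); ℓ=2 even so k=1
i=0: a=13 ⇒ p=13, q=1
i=1: a=1 ⇒ p=14, q=1
→ (14, 1).  Check: 14²=196, 195·1²=195, difference 1.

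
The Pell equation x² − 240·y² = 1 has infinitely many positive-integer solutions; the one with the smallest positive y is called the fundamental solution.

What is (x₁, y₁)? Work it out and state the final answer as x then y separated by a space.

31 2

[15; 2,30] for √240; ℓ=2 ⇒ convergent index 1
step 0: (15, 1)  from 15·(1,0) + (0,1)
step 1: (31, 2)  from 2·(15,1) + (1,0)
fundamental: x₁=31, y₁=2  (since 961 − 240·4 = 1)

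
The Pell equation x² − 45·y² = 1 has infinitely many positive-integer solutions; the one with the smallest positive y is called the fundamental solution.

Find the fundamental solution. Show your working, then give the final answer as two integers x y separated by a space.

161 24

√45 = [6; 1,2,2,2,1,12, …], period ℓ=6 (even) → k=5
a_0=6:  p_0=6·1+0=6,  q_0=6·0+1=1
a_1=1:  p_1=1·6+1=7,  q_1=1·1+0=1
…
a_3=2:  p_3=2·20+7=47,  q_3=2·3+1=7
a_4=2:  p_4=2·47+20=114,  q_4=2·7+3=17
a_5=1:  p_5=1·114+47=161,  q_5=1·17+7=24
→ (161, 24).  Check: 161²=25921, 45·24²=25920, difference 1.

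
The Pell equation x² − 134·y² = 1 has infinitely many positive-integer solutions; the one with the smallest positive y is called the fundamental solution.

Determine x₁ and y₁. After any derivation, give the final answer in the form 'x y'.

145925 12606

[11; 1,1,2,1,3,…,1,1,22] for √134; ℓ=14 ⇒ convergent index 13
k=0  a_k=11  p_k/q_k = 11/1
k=1  a_k=1  p_k/q_k = 12/1
k=2  a_k=1  p_k/q_k = 23/2
k=3  a_k=2  p_k/q_k = 58/5
k=4  a_k=1  p_k/q_k = 81/7
k=5  a_k=3  p_k/q_k = 301/26
k=6  a_k=1  p_k/q_k = 382/33
k=7  a_k=10  p_k/q_k = 4121/356
…
k=9  a_k=3  p_k/q_k = 17630/1523
k=10  a_k=1  p_k/q_k = 22133/1912
k=11  a_k=2  p_k/q_k = 61896/5347
k=12  a_k=1  p_k/q_k = 84029/7259
k=13  a_k=1  p_k/q_k = 145925/12606
fundamental: x₁=145925, y₁=12606  (since 21294105625 − 134·158911236 = 1)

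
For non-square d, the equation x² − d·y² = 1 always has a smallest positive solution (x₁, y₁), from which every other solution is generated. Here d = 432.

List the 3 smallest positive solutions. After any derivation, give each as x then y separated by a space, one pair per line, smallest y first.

1351 65
3650401 175630
9863382151 474552195

√432 → a₀=20, period (1,3,1,1,1,3,1,40); ℓ=8 even so k=7
k=0  a_k=20  p_k/q_k = 20/1
k=1  a_k=1  p_k/q_k = 21/1
…
k=4  a_k=1  p_k/q_k = 187/9
k=5  a_k=1  p_k/q_k = 291/14
k=6  a_k=3  p_k/q_k = 1060/51
k=7  a_k=1  p_k/q_k = 1351/65
fundamental: x₁=1351, y₁=65  (since 1825201 − 432·4225 = 1)
k=2:  x_2 = 1351·1351+432·65·65 = 3650401,  y_2 = 1351·65+65·1351 = 175630
k=3:  x_3 = 1351·3650401+432·65·175630 = 9863382151,  y_3 = 1351·175630+65·3650401 = 474552195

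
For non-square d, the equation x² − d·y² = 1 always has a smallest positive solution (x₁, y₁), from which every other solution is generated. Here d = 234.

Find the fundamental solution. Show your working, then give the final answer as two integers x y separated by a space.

5201 340

d=234: √d = [15; 3,2,1,2,1,2,3,30] (ℓ=8, even), read p_7/q_7
step 0: (15, 1)  from 15·(1,0) + (0,1)
step 1: (46, 3)  from 3·(15,1) + (1,0)
…
step 6: (1545, 101)  from 2·(566,37) + (413,27)
step 7: (5201, 340)  from 3·(1545,101) + (566,37)
fundamental: x₁=5201, y₁=340  (since 27050401 − 234·115600 = 1)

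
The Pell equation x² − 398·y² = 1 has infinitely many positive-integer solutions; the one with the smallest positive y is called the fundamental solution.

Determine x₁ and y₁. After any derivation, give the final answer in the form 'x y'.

399 20

d=398: √d = [19; 1,18,1,38] (ℓ=4, even), read p_3/q_3
step 0: (19, 1)  from 19·(1,0) + (0,1)
…
step 2: (379, 19)  from 18·(20,1) + (19,1)
step 3: (399, 20)  from 1·(379,19) + (20,1)
→ (399, 20).  Check: 399²=159201, 398·20²=159200, difference 1.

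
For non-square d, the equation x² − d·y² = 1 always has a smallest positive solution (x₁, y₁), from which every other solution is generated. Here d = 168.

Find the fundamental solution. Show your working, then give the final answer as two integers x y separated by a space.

[12; 1,24] for √168; ℓ=2 ⇒ convergent index 1
a_0=12:  p_0=12·1+0=12,  q_0=12·0+1=1
a_1=1:  p_1=1·12+1=13,  q_1=1·1+0=1
fundamental: x₁=13, y₁=1  (since 169 − 168·1 = 1)

13 1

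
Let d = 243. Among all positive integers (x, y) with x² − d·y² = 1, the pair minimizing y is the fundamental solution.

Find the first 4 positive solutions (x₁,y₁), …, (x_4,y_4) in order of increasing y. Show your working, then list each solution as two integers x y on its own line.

70226 4505
9863382151 632736260
1385331749802026 88869073185015
194572614913330773601 12481839066348990520

√243 = [15; 1,1,2,3,15,3,2,1,1,30, …], period ℓ=10 (even) → k=9
i=0: a=15 ⇒ p=15, q=1
i=1: a=1 ⇒ p=16, q=1
…
i=8: a=1 ⇒ p=41325, q=2651
i=9: a=1 ⇒ p=70226, q=4505
→ (70226, 4505).  Check: 70226²=4931691076, 243·4505²=4931691075, difference 1.
k=2:  x_2 = 70226·70226+243·4505·4505 = 9863382151,  y_2 = 70226·4505+4505·70226 = 632736260
k=3:  x_3 = 70226·9863382151+243·4505·632736260 = 1385331749802026,  y_3 = 70226·632736260+4505·9863382151 = 88869073185015
k=4:  x_4 = 70226·1385331749802026+243·4505·88869073185015 = 194572614913330773601,  y_4 = 70226·88869073185015+4505·1385331749802026 = 12481839066348990520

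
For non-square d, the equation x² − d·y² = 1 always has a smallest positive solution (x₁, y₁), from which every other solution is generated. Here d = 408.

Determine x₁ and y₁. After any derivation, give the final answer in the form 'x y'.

√408 = [20; 5,40, …], period ℓ=2 (even) → k=1
i=0: a=20 ⇒ p=20, q=1
i=1: a=5 ⇒ p=101, q=5
(x₁, y₁) = (101, 5);  101² − 408·5² = 1 ✓

101 5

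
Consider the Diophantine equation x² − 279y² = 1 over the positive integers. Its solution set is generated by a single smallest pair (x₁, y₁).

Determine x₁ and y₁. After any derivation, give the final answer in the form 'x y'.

1520 91

d=279: √d = [16; 1,2,2,1,2,2,1,32] (ℓ=8, even), read p_7/q_7
a_0=16:  p_0=16·1+0=16,  q_0=16·0+1=1
a_1=1:  p_1=1·16+1=17,  q_1=1·1+0=1
a_2=2:  p_2=2·17+16=50,  q_2=2·1+1=3
a_3=2:  p_3=2·50+17=117,  q_3=2·3+1=7
a_4=1:  p_4=1·117+50=167,  q_4=1·7+3=10
a_5=2:  p_5=2·167+117=451,  q_5=2·10+7=27
a_6=2:  p_6=2·451+167=1069,  q_6=2·27+10=64
a_7=1:  p_7=1·1069+451=1520,  q_7=1·64+27=91
→ (1520, 91).  Check: 1520²=2310400, 279·91²=2310399, difference 1.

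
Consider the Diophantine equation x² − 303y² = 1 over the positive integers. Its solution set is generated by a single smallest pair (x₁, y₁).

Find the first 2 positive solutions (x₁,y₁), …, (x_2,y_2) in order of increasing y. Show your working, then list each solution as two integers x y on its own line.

2524 145
12741151 731960

√303 → a₀=17, period (2,2,5,2,2,34); ℓ=6 even so k=5
i=0: a=17 ⇒ p=17, q=1
i=1: a=2 ⇒ p=35, q=2
i=2: a=2 ⇒ p=87, q=5
i=3: a=5 ⇒ p=470, q=27
i=4: a=2 ⇒ p=1027, q=59
i=5: a=2 ⇒ p=2524, q=145
→ (2524, 145).  Check: 2524²=6370576, 303·145²=6370575, difference 1.
n=2: (2524,145)∘(2524,145) = (2524·2524+303·145·145, 2524·145+145·2524) = (12741151,731960)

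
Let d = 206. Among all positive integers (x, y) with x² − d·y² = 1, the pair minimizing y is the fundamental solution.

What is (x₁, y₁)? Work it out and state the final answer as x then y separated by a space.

[14; 2,1,5,14,5,1,2,28] for √206; ℓ=8 ⇒ convergent index 7
a_0=14:  p_0=14·1+0=14,  q_0=14·0+1=1
…
a_5=5:  p_5=5·3459+244=17539,  q_5=5·241+17=1222
a_6=1:  p_6=1·17539+3459=20998,  q_6=1·1222+241=1463
a_7=2:  p_7=2·20998+17539=59535,  q_7=2·1463+1222=4148
(x₁, y₁) = (59535, 4148);  59535² − 206·4148² = 1 ✓

59535 4148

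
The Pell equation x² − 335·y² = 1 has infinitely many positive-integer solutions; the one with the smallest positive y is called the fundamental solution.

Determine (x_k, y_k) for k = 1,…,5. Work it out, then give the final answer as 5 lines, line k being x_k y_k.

604 33
729631 39864
881393644 48155679
1064722792321 58172020368
1286184251730124 70271752448865

[18; 3,3,3,36] for √335; ℓ=4 ⇒ convergent index 3
i=0: a=18 ⇒ p=18, q=1
i=1: a=3 ⇒ p=55, q=3
i=2: a=3 ⇒ p=183, q=10
i=3: a=3 ⇒ p=604, q=33
(x₁, y₁) = (604, 33);  604² − 335·33² = 1 ✓
k=2:  x_2 = 604·604+335·33·33 = 729631,  y_2 = 604·33+33·604 = 39864
k=3:  x_3 = 604·729631+335·33·39864 = 881393644,  y_3 = 604·39864+33·729631 = 48155679
k=4:  x_4 = 604·881393644+335·33·48155679 = 1064722792321,  y_4 = 604·48155679+33·881393644 = 58172020368
k=5:  x_5 = 604·1064722792321+335·33·58172020368 = 1286184251730124,  y_5 = 604·58172020368+33·1064722792321 = 70271752448865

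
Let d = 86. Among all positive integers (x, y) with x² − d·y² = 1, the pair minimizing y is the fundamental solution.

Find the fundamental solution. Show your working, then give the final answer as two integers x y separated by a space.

d=86: √d = [9; 3,1,1,1,8,1,1,1,3,18] (ℓ=10, even), read p_9/q_9
step 0: (9, 1)  from 9·(1,0) + (0,1)
step 1: (28, 3)  from 3·(9,1) + (1,0)
…
step 3: (65, 7)  from 1·(37,4) + (28,3)
step 4: (102, 11)  from 1·(65,7) + (37,4)
step 5: (881, 95)  from 8·(102,11) + (65,7)
…
step 7: (1864, 201)  from 1·(983,106) + (881,95)
step 8: (2847, 307)  from 1·(1864,201) + (983,106)
step 9: (10405, 1122)  from 3·(2847,307) + (1864,201)
fundamental: x₁=10405, y₁=1122  (since 108264025 − 86·1258884 = 1)

10405 1122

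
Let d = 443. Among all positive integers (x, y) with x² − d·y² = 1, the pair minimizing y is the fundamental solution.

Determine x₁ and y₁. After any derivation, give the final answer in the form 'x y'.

442 21

[21; 21,42] for √443; ℓ=2 ⇒ convergent index 1
k=0  a_k=21  p_k/q_k = 21/1
k=1  a_k=21  p_k/q_k = 442/21
→ (442, 21).  Check: 442²=195364, 443·21²=195363, difference 1.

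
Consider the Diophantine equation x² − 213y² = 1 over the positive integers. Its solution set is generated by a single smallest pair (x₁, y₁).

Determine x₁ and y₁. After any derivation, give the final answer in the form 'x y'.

d=213: √d = [14; 1,1,2,6,1,8,1,6,2,1,1,28] (ℓ=12, even), read p_11/q_11
step 0: (14, 1)  from 14·(1,0) + (0,1)
…
step 10: (115574, 7919)  from 1·(78825,5401) + (36749,2518)
step 11: (194399, 13320)  from 1·(115574,7919) + (78825,5401)
fundamental: x₁=194399, y₁=13320  (since 37790971201 − 213·177422400 = 1)

194399 13320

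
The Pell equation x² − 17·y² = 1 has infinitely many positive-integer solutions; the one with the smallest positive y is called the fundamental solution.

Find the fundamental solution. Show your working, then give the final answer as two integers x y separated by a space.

33 8

√17 = [4; 8, …], period ℓ=1 (odd) → k=1
i=0: a=4 ⇒ p=4, q=1
i=1: a=8 ⇒ p=33, q=8
→ (33, 8).  Check: 33²=1089, 17·8²=1088, difference 1.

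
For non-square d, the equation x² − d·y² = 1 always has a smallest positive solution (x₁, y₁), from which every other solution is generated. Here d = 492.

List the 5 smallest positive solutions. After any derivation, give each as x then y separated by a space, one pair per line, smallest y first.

d=492: √d = [22; 5,1,1,10,1,1,5,44] (ℓ=8, even), read p_7/q_7
k=0  a_k=22  p_k/q_k = 22/1
k=1  a_k=5  p_k/q_k = 111/5
k=2  a_k=1  p_k/q_k = 133/6
…
k=6  a_k=1  p_k/q_k = 5390/243
k=7  a_k=5  p_k/q_k = 29767/1342
→ (29767, 1342).  Check: 29767²=886074289, 492·1342²=886074288, difference 1.
(x_2, y_2) = (29767·29767 + 492·1342·1342, 29767·1342 + 1342·29767) = (1772148577, 79894628)
(x_3, y_3) = (29767·1772148577 + 492·1342·79894628, 29767·79894628 + 1342·1772148577) = (105503093353351, 4756446782010)
(x_4, y_4) = (29767·105503093353351 + 492·1342·4756446782010, 29767·4756446782010 + 1342·105503093353351) = (6281021157926249857, 283170302640288712)
(x_5, y_5) = (29767·6281021157926249857 + 492·1342·283170302640288712, 29767·283170302640288712 + 1342·6281021157926249857) = (373934313510478265633287, 16858260792630501398198)

29767 1342
1772148577 79894628
105503093353351 4756446782010
6281021157926249857 283170302640288712
373934313510478265633287 16858260792630501398198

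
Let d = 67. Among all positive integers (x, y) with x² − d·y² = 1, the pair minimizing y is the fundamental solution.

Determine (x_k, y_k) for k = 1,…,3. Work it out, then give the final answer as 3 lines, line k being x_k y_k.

48842 5967
4771081927 582880428
466058366908226 56938091722785

d=67: √d = [8; 5,2,1,1,7,1,1,2,5,16] (ℓ=10, even), read p_9/q_9
k=0  a_k=8  p_k/q_k = 8/1
k=1  a_k=5  p_k/q_k = 41/5
…
k=3  a_k=1  p_k/q_k = 131/16
…
k=8  a_k=2  p_k/q_k = 9053/1106
k=9  a_k=5  p_k/q_k = 48842/5967
(x₁, y₁) = (48842, 5967);  48842² − 67·5967² = 1 ✓
(x_2, y_2) = (48842·48842 + 67·5967·5967, 48842·5967 + 5967·48842) = (4771081927, 582880428)
(x_3, y_3) = (48842·4771081927 + 67·5967·582880428, 48842·582880428 + 5967·4771081927) = (466058366908226, 56938091722785)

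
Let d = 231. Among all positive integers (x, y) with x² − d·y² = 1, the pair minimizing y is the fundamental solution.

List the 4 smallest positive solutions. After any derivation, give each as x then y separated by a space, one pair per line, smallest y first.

76 5
11551 760
1755676 115515
266851201 17557520

d=231: √d = [15; 5,30] (ℓ=2, even), read p_1/q_1
i=0: a=15 ⇒ p=15, q=1
i=1: a=5 ⇒ p=76, q=5
(x₁, y₁) = (76, 5);  76² − 231·5² = 1 ✓
n=2: (76,5)∘(76,5) = (76·76+231·5·5, 76·5+5·76) = (11551,760)
n=3: (11551,760)∘(76,5) = (76·11551+231·5·760, 76·760+5·11551) = (1755676,115515)
n=4: (1755676,115515)∘(76,5) = (76·1755676+231·5·115515, 76·115515+5·1755676) = (266851201,17557520)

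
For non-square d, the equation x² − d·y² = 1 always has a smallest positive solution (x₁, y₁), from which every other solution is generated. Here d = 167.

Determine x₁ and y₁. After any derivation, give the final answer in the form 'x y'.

168 13

√167 → a₀=12, period (1,11,1,24); ℓ=4 even so k=3
a_0=12:  p_0=12·1+0=12,  q_0=12·0+1=1
a_1=1:  p_1=1·12+1=13,  q_1=1·1+0=1
a_2=11:  p_2=11·13+12=155,  q_2=11·1+1=12
a_3=1:  p_3=1·155+13=168,  q_3=1·12+1=13
→ (168, 13).  Check: 168²=28224, 167·13²=28223, difference 1.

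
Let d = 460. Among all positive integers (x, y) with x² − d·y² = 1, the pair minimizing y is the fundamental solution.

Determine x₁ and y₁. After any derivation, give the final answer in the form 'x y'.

2535751 118230

d=460: √d = [21; 2,4,3,1,2,10,2,1,3,4,2,42] (ℓ=12, even), read p_11/q_11
i=0: a=21 ⇒ p=21, q=1
i=1: a=2 ⇒ p=43, q=2
i=2: a=4 ⇒ p=193, q=9
i=3: a=3 ⇒ p=622, q=29
…
i=5: a=2 ⇒ p=2252, q=105
…
i=7: a=2 ⇒ p=48922, q=2281
i=8: a=1 ⇒ p=72257, q=3369
i=9: a=3 ⇒ p=265693, q=12388
i=10: a=4 ⇒ p=1135029, q=52921
i=11: a=2 ⇒ p=2535751, q=118230
(x₁, y₁) = (2535751, 118230);  2535751² − 460·118230² = 1 ✓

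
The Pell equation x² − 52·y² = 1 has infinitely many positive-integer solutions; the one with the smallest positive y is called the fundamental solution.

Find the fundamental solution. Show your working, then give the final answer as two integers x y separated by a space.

649 90

√52 → a₀=7, period (4,1,2,1,4,14); ℓ=6 even so k=5
a_0=7:  p_0=7·1+0=7,  q_0=7·0+1=1
a_1=4:  p_1=4·7+1=29,  q_1=4·1+0=4
…
a_4=1:  p_4=1·101+36=137,  q_4=1·14+5=19
a_5=4:  p_5=4·137+101=649,  q_5=4·19+14=90
fundamental: x₁=649, y₁=90  (since 421201 − 52·8100 = 1)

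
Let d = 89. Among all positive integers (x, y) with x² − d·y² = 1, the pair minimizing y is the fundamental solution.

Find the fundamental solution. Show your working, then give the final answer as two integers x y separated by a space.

500001 53000

√89 → a₀=9, period (2,3,3,2,18); ℓ=5 odd so k=9
step 0: (9, 1)  from 9·(1,0) + (0,1)
step 1: (19, 2)  from 2·(9,1) + (1,0)
step 2: (66, 7)  from 3·(19,2) + (9,1)
…
step 4: (500, 53)  from 2·(217,23) + (66,7)
step 5: (9217, 977)  from 18·(500,53) + (217,23)
step 6: (18934, 2007)  from 2·(9217,977) + (500,53)
step 7: (66019, 6998)  from 3·(18934,2007) + (9217,977)
step 8: (216991, 23001)  from 3·(66019,6998) + (18934,2007)
step 9: (500001, 53000)  from 2·(216991,23001) + (66019,6998)
→ (500001, 53000).  Check: 500001²=250001000001, 89·53000²=250001000000, difference 1.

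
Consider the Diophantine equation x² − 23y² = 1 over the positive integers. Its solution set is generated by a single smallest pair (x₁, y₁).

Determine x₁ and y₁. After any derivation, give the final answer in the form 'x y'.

d=23: √d = [4; 1,3,1,8] (ℓ=4, even), read p_3/q_3
a_0=4:  p_0=4·1+0=4,  q_0=4·0+1=1
…
a_2=3:  p_2=3·5+4=19,  q_2=3·1+1=4
a_3=1:  p_3=1·19+5=24,  q_3=1·4+1=5
fundamental: x₁=24, y₁=5  (since 576 − 23·25 = 1)

24 5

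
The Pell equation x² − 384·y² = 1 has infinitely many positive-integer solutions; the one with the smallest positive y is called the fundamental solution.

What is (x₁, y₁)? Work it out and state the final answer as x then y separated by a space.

√384 → a₀=19, period (1,1,2,9,2,1,1,38); ℓ=8 even so k=7
i=0: a=19 ⇒ p=19, q=1
…
i=5: a=2 ⇒ p=1940, q=99
i=6: a=1 ⇒ p=2861, q=146
i=7: a=1 ⇒ p=4801, q=245
(x₁, y₁) = (4801, 245);  4801² − 384·245² = 1 ✓

4801 245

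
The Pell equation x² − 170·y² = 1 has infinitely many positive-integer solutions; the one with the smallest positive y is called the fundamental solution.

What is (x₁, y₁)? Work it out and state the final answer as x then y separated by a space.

[13; 26] for √170; ℓ=1 ⇒ convergent index 1
step 0: (13, 1)  from 13·(1,0) + (0,1)
step 1: (339, 26)  from 26·(13,1) + (1,0)
(x₁, y₁) = (339, 26);  339² − 170·26² = 1 ✓

339 26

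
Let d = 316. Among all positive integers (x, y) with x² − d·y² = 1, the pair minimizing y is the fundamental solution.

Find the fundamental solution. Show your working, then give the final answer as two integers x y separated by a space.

√316 = [17; 1,3,2,8,2,3,1,34, …], period ℓ=8 (even) → k=7
a_0=17:  p_0=17·1+0=17,  q_0=17·0+1=1
…
a_5=2:  p_5=2·1351+160=2862,  q_5=2·76+9=161
a_6=3:  p_6=3·2862+1351=9937,  q_6=3·161+76=559
a_7=1:  p_7=1·9937+2862=12799,  q_7=1·559+161=720
fundamental: x₁=12799, y₁=720  (since 163814401 − 316·518400 = 1)

12799 720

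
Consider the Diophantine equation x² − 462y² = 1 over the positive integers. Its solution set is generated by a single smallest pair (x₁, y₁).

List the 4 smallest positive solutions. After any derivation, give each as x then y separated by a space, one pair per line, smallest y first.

d=462: √d = [21; 2,42] (ℓ=2, even), read p_1/q_1
i=0: a=21 ⇒ p=21, q=1
i=1: a=2 ⇒ p=43, q=2
fundamental: x₁=43, y₁=2  (since 1849 − 462·4 = 1)
k=2:  x_2 = 43·43+462·2·2 = 3697,  y_2 = 43·2+2·43 = 172
k=3:  x_3 = 43·3697+462·2·172 = 317899,  y_3 = 43·172+2·3697 = 14790
k=4:  x_4 = 43·317899+462·2·14790 = 27335617,  y_4 = 43·14790+2·317899 = 1271768

43 2
3697 172
317899 14790
27335617 1271768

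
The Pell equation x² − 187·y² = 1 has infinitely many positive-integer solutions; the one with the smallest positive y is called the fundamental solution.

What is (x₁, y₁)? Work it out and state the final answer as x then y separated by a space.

1682 123

d=187: √d = [13; 1,2,13,2,1,26] (ℓ=6, even), read p_5/q_5
step 0: (13, 1)  from 13·(1,0) + (0,1)
step 1: (14, 1)  from 1·(13,1) + (1,0)
…
step 4: (1135, 83)  from 2·(547,40) + (41,3)
step 5: (1682, 123)  from 1·(1135,83) + (547,40)
(x₁, y₁) = (1682, 123);  1682² − 187·123² = 1 ✓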